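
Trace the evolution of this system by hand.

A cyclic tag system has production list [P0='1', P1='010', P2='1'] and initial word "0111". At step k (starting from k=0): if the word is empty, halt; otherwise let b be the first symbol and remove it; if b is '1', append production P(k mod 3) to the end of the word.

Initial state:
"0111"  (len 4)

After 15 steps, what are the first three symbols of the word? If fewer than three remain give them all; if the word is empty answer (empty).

101

gen 0: "0111"  (len 4)
gen 1: "111"  (len 3)
gen 2: "11010"  (len 5)
gen 3: "10101"  (len 5)
gen 4: "01011"  (len 5)
gen 5: "1011"  (len 4)
gen 6: "0111"  (len 4)
gen 7: "111"  (len 3)
gen 8: "11010"  (len 5)
gen 9: "10101"  (len 5)
gen 10: "01011"  (len 5)
gen 11: "1011"  (len 4)
gen 12: "0111"  (len 4)
gen 13: "111"  (len 3)
gen 14: "11010"  (len 5)
gen 15: "10101"  (len 5)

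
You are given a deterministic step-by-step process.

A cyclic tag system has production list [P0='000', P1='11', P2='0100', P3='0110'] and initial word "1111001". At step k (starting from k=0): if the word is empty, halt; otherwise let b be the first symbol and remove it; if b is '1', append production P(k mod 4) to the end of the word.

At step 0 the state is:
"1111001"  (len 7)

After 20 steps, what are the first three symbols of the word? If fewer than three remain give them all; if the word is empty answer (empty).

0) "1111001"  (len 7)
1) "111001000"  (len 9)
2) "1100100011"  (len 10)
3) "1001000110100"  (len 13)
4) "0010001101000110"  (len 16)
5) "010001101000110"  (len 15)
6) "10001101000110"  (len 14)
7) "00011010001100100"  (len 17)
8) "0011010001100100"  (len 16)
9) "011010001100100"  (len 15)
10) "11010001100100"  (len 14)
11) "10100011001000100"  (len 17)
12) "01000110010001000110"  (len 20)
13) "1000110010001000110"  (len 19)
14) "00011001000100011011"  (len 20)
15) "0011001000100011011"  (len 19)
16) "011001000100011011"  (len 18)
17) "11001000100011011"  (len 17)
18) "100100010001101111"  (len 18)
19) "001000100011011110100"  (len 21)
20) "01000100011011110100"  (len 20)

010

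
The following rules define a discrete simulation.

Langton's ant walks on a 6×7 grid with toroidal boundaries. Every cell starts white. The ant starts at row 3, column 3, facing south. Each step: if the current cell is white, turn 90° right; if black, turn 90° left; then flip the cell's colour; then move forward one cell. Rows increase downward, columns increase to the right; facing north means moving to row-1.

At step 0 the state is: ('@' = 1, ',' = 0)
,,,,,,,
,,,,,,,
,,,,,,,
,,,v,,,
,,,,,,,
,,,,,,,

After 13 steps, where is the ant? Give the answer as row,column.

3,4

0) ,,,,,,,
,,,,,,,
,,,,,,,
,,,v,,,
,,,,,,,
,,,,,,,
1) ,,,,,,,
,,,,,,,
,,,,,,,
,,<@,,,
,,,,,,,
,,,,,,,
2) ,,,,,,,
,,,,,,,
,,^,,,,
,,@@,,,
,,,,,,,
,,,,,,,
3) ,,,,,,,
,,,,,,,
,,@>,,,
,,@@,,,
,,,,,,,
,,,,,,,
4) ,,,,,,,
,,,,,,,
,,@@,,,
,,@v,,,
,,,,,,,
,,,,,,,
5) ,,,,,,,
,,,,,,,
,,@@,,,
,,@,>,,
,,,,,,,
,,,,,,,
6) ,,,,,,,
,,,,,,,
,,@@,,,
,,@,@,,
,,,,v,,
,,,,,,,
7) ,,,,,,,
,,,,,,,
,,@@,,,
,,@,@,,
,,,<@,,
,,,,,,,
8) ,,,,,,,
,,,,,,,
,,@@,,,
,,@^@,,
,,,@@,,
,,,,,,,
9) ,,,,,,,
,,,,,,,
,,@@,,,
,,@@>,,
,,,@@,,
,,,,,,,
10) ,,,,,,,
,,,,,,,
,,@@^,,
,,@@,,,
,,,@@,,
,,,,,,,
11) ,,,,,,,
,,,,,,,
,,@@@>,
,,@@,,,
,,,@@,,
,,,,,,,
12) ,,,,,,,
,,,,,,,
,,@@@@,
,,@@,v,
,,,@@,,
,,,,,,,
13) ,,,,,,,
,,,,,,,
,,@@@@,
,,@@<@,
,,,@@,,
,,,,,,,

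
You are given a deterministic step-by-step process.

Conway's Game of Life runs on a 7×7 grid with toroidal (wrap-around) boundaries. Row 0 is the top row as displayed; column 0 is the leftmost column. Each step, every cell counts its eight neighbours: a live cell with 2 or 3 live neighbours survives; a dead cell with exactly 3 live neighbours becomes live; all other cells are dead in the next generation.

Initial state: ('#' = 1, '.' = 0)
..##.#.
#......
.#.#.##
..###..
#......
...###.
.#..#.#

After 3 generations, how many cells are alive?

2

step 0: ..##.#.
#......
.#.#.##
..###..
#......
...###.
.#..#.#
step 1: #######
##.#.#.
##.#.##
#######
..#..#.
#..####
......#
step 2: ...#...
.......
.......
.......
.......
#..##..
.......
step 3: .......
.......
.......
.......
.......
.......
...##..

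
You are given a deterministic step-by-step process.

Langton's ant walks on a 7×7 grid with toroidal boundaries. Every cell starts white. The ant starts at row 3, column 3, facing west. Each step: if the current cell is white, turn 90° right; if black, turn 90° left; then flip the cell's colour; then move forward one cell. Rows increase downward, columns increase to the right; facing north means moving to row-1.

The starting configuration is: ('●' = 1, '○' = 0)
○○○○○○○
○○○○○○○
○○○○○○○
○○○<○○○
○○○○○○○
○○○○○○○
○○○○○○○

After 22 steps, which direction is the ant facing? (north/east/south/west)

[0] ○○○○○○○
○○○○○○○
○○○○○○○
○○○<○○○
○○○○○○○
○○○○○○○
○○○○○○○
[1] ○○○○○○○
○○○○○○○
○○○^○○○
○○○●○○○
○○○○○○○
○○○○○○○
○○○○○○○
[2] ○○○○○○○
○○○○○○○
○○○●>○○
○○○●○○○
○○○○○○○
○○○○○○○
○○○○○○○
[3] ○○○○○○○
○○○○○○○
○○○●●○○
○○○●v○○
○○○○○○○
○○○○○○○
○○○○○○○
[4] ○○○○○○○
○○○○○○○
○○○●●○○
○○○<●○○
○○○○○○○
○○○○○○○
○○○○○○○
[5] ○○○○○○○
○○○○○○○
○○○●●○○
○○○○●○○
○○○v○○○
○○○○○○○
○○○○○○○
[6] ○○○○○○○
○○○○○○○
○○○●●○○
○○○○●○○
○○<●○○○
○○○○○○○
○○○○○○○
[7] ○○○○○○○
○○○○○○○
○○○●●○○
○○^○●○○
○○●●○○○
○○○○○○○
○○○○○○○
[8] ○○○○○○○
○○○○○○○
○○○●●○○
○○●>●○○
○○●●○○○
○○○○○○○
○○○○○○○
[9] ○○○○○○○
○○○○○○○
○○○●●○○
○○●●●○○
○○●v○○○
○○○○○○○
○○○○○○○
[10] ○○○○○○○
○○○○○○○
○○○●●○○
○○●●●○○
○○●○>○○
○○○○○○○
○○○○○○○
[11] ○○○○○○○
○○○○○○○
○○○●●○○
○○●●●○○
○○●○●○○
○○○○v○○
○○○○○○○
[12] ○○○○○○○
○○○○○○○
○○○●●○○
○○●●●○○
○○●○●○○
○○○<●○○
○○○○○○○
[13] ○○○○○○○
○○○○○○○
○○○●●○○
○○●●●○○
○○●^●○○
○○○●●○○
○○○○○○○
[14] ○○○○○○○
○○○○○○○
○○○●●○○
○○●●●○○
○○●●>○○
○○○●●○○
○○○○○○○
[15] ○○○○○○○
○○○○○○○
○○○●●○○
○○●●^○○
○○●●○○○
○○○●●○○
○○○○○○○
[16] ○○○○○○○
○○○○○○○
○○○●●○○
○○●<○○○
○○●●○○○
○○○●●○○
○○○○○○○
[17] ○○○○○○○
○○○○○○○
○○○●●○○
○○●○○○○
○○●v○○○
○○○●●○○
○○○○○○○
[18] ○○○○○○○
○○○○○○○
○○○●●○○
○○●○○○○
○○●○>○○
○○○●●○○
○○○○○○○
[19] ○○○○○○○
○○○○○○○
○○○●●○○
○○●○○○○
○○●○●○○
○○○●v○○
○○○○○○○
[20] ○○○○○○○
○○○○○○○
○○○●●○○
○○●○○○○
○○●○●○○
○○○●○>○
○○○○○○○
[21] ○○○○○○○
○○○○○○○
○○○●●○○
○○●○○○○
○○●○●○○
○○○●○●○
○○○○○v○
[22] ○○○○○○○
○○○○○○○
○○○●●○○
○○●○○○○
○○●○●○○
○○○●○●○
○○○○<●○

west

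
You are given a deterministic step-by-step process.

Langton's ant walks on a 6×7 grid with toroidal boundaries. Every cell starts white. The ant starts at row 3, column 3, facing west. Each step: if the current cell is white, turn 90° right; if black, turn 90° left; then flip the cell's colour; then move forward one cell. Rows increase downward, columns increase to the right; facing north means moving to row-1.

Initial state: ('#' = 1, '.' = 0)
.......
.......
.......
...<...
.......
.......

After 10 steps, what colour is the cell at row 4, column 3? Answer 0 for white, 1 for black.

0

gen 0: .......
.......
.......
...<...
.......
.......
gen 1: .......
.......
...^...
...#...
.......
.......
gen 2: .......
.......
...#>..
...#...
.......
.......
gen 3: .......
.......
...##..
...#v..
.......
.......
gen 4: .......
.......
...##..
...<#..
.......
.......
gen 5: .......
.......
...##..
....#..
...v...
.......
gen 6: .......
.......
...##..
....#..
..<#...
.......
gen 7: .......
.......
...##..
..^.#..
..##...
.......
gen 8: .......
.......
...##..
..#>#..
..##...
.......
gen 9: .......
.......
...##..
..###..
..#v...
.......
gen 10: .......
.......
...##..
..###..
..#.>..
.......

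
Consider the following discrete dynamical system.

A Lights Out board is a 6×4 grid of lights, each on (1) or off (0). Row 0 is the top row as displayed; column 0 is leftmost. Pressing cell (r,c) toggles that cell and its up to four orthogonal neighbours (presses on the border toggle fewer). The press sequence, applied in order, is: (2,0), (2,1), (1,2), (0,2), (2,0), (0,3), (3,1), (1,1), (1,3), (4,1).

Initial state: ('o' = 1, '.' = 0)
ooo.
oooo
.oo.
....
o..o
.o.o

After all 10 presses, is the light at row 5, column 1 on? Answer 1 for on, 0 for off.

0

step 0: ooo.
oooo
.oo.
....
o..o
.o.o
step 1: ooo.
.ooo
o.o.
o...
o..o
.o.o
step 2: ooo.
..oo
.o..
oo..
o..o
.o.o
step 3: oo..
.o..
.oo.
oo..
o..o
.o.o
step 4: o.oo
.oo.
.oo.
oo..
o..o
.o.o
step 5: o.oo
ooo.
o.o.
.o..
o..o
.o.o
step 6: o...
oooo
o.o.
.o..
o..o
.o.o
step 7: o...
oooo
ooo.
o.o.
oo.o
.o.o
step 8: oo..
...o
o.o.
o.o.
oo.o
.o.o
step 9: oo.o
..o.
o.oo
o.o.
oo.o
.o.o
step 10: oo.o
..o.
o.oo
ooo.
..oo
...o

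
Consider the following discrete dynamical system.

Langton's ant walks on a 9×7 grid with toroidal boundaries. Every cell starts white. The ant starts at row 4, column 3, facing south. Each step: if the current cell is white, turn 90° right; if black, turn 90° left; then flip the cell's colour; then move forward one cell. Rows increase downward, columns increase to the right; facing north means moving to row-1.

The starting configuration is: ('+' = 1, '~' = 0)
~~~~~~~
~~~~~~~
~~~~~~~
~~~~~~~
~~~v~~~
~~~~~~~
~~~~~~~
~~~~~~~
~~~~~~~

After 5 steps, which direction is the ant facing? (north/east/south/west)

0) ~~~~~~~
~~~~~~~
~~~~~~~
~~~~~~~
~~~v~~~
~~~~~~~
~~~~~~~
~~~~~~~
~~~~~~~
1) ~~~~~~~
~~~~~~~
~~~~~~~
~~~~~~~
~~<+~~~
~~~~~~~
~~~~~~~
~~~~~~~
~~~~~~~
2) ~~~~~~~
~~~~~~~
~~~~~~~
~~^~~~~
~~++~~~
~~~~~~~
~~~~~~~
~~~~~~~
~~~~~~~
3) ~~~~~~~
~~~~~~~
~~~~~~~
~~+>~~~
~~++~~~
~~~~~~~
~~~~~~~
~~~~~~~
~~~~~~~
4) ~~~~~~~
~~~~~~~
~~~~~~~
~~++~~~
~~+v~~~
~~~~~~~
~~~~~~~
~~~~~~~
~~~~~~~
5) ~~~~~~~
~~~~~~~
~~~~~~~
~~++~~~
~~+~>~~
~~~~~~~
~~~~~~~
~~~~~~~
~~~~~~~

east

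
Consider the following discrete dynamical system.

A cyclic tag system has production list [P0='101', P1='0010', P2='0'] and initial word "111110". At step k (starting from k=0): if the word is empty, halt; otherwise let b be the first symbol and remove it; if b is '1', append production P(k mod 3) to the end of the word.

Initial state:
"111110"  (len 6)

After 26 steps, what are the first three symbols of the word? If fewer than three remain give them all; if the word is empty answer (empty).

000

t=0: "111110"  (len 6)
t=1: "11110101"  (len 8)
t=2: "11101010010"  (len 11)
t=3: "11010100100"  (len 11)
t=4: "1010100100101"  (len 13)
t=5: "0101001001010010"  (len 16)
t=6: "101001001010010"  (len 15)
t=7: "01001001010010101"  (len 17)
t=8: "1001001010010101"  (len 16)
t=9: "0010010100101010"  (len 16)
t=10: "010010100101010"  (len 15)
t=11: "10010100101010"  (len 14)
t=12: "00101001010100"  (len 14)
t=13: "0101001010100"  (len 13)
t=14: "101001010100"  (len 12)
t=15: "010010101000"  (len 12)
t=16: "10010101000"  (len 11)
t=17: "00101010000010"  (len 14)
t=18: "0101010000010"  (len 13)
t=19: "101010000010"  (len 12)
t=20: "010100000100010"  (len 15)
t=21: "10100000100010"  (len 14)
t=22: "0100000100010101"  (len 16)
t=23: "100000100010101"  (len 15)
t=24: "000001000101010"  (len 15)
t=25: "00001000101010"  (len 14)
t=26: "0001000101010"  (len 13)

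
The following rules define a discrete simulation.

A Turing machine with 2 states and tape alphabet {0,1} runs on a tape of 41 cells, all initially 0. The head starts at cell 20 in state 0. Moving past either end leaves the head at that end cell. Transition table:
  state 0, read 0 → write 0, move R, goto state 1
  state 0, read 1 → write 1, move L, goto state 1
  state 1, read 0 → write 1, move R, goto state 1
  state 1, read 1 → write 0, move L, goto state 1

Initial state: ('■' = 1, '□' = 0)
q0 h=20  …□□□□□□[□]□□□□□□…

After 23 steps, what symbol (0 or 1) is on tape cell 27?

[0] q0 h=20  …□□□□□□[□]□□□□□□…
[1] q1 h=21  …□□□□□□[□]□□□□□□…
[2] q1 h=22  …□□□□□■[□]□□□□□□…
[3] q1 h=23  …□□□□■■[□]□□□□□□…
[4] q1 h=24  …□□□■■■[□]□□□□□□…
[5] q1 h=25  …□□■■■■[□]□□□□□□…
[6] q1 h=26  …□■■■■■[□]□□□□□□…
[7] q1 h=27  …■■■■■■[□]□□□□□□…
[8] q1 h=28  …■■■■■■[□]□□□□□□…
[9] q1 h=29  …■■■■■■[□]□□□□□□…
[10] q1 h=30  …■■■■■■[□]□□□□□□…
[11] q1 h=31  …■■■■■■[□]□□□□□□…
[12] q1 h=32  …■■■■■■[□]□□□□□□…
[13] q1 h=33  …■■■■■■[□]□□□□□□…
[14] q1 h=34  …■■■■■■[□]□□□□□□|
[15] q1 h=35  …■■■■■■[□]□□□□□|
[16] q1 h=36  …■■■■■■[□]□□□□|
[17] q1 h=37  …■■■■■■[□]□□□|
[18] q1 h=38  …■■■■■■[□]□□|
[19] q1 h=39  …■■■■■■[□]□|
[20] q1 h=40  …■■■■■■[□]|
[21] q1 h=40  …■■■■■■[■]|
[22] q1 h=39  …■■■■■■[■]□|
[23] q1 h=38  …■■■■■■[■]□□|

1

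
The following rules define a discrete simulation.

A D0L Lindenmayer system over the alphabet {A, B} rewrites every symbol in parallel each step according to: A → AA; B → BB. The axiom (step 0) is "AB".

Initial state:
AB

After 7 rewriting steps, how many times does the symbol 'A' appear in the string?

0) AB
1) AABB
2) AAAABBBB
3) AAAAAAAABBBBBBBB
4) AAAAAAAAAAAAAAAABBBBBBBBBBBBBBBB
5) AAAAAAAAAAAAAAAAAAAAAAAAAAAAAAAABBBBBBBBBBBBBBBBBBBBBBBBBBBBBBBB
6) AAAAAAAAAAAAAAAAAAAAAAAAAAAAAAAAAAAAAAAAAAAAAAAAAAAAAAAAAA…BBBBBBBBBBBBBBBBBBBBBBBBBBBBBBBBBBBBBBBBBBBBBBBBBBBBBBBBBB  (len 128)
7) AAAAAAAAAAAAAAAAAAAAAAAAAAAAAAAAAAAAAAAAAAAAAAAAAAAAAAAAAA…BBBBBBBBBBBBBBBBBBBBBBBBBBBBBBBBBBBBBBBBBBBBBBBBBBBBBBBBBB  (len 256)

128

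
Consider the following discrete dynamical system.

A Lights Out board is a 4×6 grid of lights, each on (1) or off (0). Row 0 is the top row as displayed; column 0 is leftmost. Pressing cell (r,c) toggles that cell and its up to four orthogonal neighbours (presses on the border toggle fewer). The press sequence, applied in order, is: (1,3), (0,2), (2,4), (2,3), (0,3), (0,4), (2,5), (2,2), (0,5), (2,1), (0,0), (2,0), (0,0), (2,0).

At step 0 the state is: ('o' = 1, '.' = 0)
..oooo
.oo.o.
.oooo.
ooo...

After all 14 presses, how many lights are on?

12

0) ..oooo
.oo.o.
.oooo.
ooo...
1) ..o.oo
.o.o..
.oo.o.
ooo...
2) .o.ooo
.ooo..
.oo.o.
ooo...
3) .o.ooo
.oooo.
.ooo.o
ooo.o.
4) .o.ooo
.oo.o.
.o..oo
ooooo.
5) .oo..o
.oooo.
.o..oo
ooooo.
6) .oooo.
.ooo..
.o..oo
ooooo.
7) .oooo.
.ooo.o
.o....
oooooo
8) .oooo.
.o.o.o
..oo..
oo.ooo
9) .ooo.o
.o.o..
..oo..
oo.ooo
10) .ooo.o
...o..
oo.o..
o..ooo
11) o.oo.o
o..o..
oo.o..
o..ooo
12) o.oo.o
...o..
...o..
...ooo
13) .ooo.o
o..o..
...o..
...ooo
14) .ooo.o
...o..
oo.o..
o..ooo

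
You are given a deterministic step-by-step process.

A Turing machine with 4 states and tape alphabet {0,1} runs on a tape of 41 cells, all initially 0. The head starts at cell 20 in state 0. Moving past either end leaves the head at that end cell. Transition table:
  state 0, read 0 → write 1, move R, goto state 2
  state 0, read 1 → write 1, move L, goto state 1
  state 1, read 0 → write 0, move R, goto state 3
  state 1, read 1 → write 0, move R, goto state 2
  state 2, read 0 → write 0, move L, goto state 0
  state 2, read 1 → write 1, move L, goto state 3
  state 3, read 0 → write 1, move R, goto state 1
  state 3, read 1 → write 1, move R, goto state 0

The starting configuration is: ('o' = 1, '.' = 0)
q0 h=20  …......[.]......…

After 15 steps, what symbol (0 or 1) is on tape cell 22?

0

step 0: q0 h=20  …......[.]......…
step 1: q2 h=21  ….....o[.]......…
step 2: q0 h=20  …......[o]......…
step 3: q1 h=19  …......[.]o.....…
step 4: q3 h=20  …......[o]......…
step 5: q0 h=21  ….....o[.]......…
step 6: q2 h=22  …....oo[.]......…
step 7: q0 h=21  ….....o[o]......…
step 8: q1 h=20  …......[o]o.....…
step 9: q2 h=21  …......[o]......…
step 10: q3 h=20  …......[.]o.....…
step 11: q1 h=21  ….....o[o]......…
step 12: q2 h=22  …....o.[.]......…
step 13: q0 h=21  ….....o[.]......…
step 14: q2 h=22  …....oo[.]......…
step 15: q0 h=21  ….....o[o]......…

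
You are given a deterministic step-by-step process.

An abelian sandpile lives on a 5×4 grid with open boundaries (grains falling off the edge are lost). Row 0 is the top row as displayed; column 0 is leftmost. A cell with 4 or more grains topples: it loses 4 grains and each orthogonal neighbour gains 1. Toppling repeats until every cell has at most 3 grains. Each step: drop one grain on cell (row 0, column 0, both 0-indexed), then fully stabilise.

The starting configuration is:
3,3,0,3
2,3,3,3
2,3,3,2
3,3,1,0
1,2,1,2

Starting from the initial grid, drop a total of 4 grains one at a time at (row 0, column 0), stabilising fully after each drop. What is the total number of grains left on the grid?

35

t=0: 3,3,0,3
2,3,3,3
2,3,3,2
3,3,1,0
1,2,1,2
t=1: 2,1,3,0
1,3,2,2
1,3,2,0
1,1,3,1
2,3,1,2
t=2: 3,1,3,0
1,3,2,2
1,3,2,0
1,1,3,1
2,3,1,2
t=3: 0,2,3,0
2,3,2,2
1,3,2,0
1,1,3,1
2,3,1,2
t=4: 1,2,3,0
2,3,2,2
1,3,2,0
1,1,3,1
2,3,1,2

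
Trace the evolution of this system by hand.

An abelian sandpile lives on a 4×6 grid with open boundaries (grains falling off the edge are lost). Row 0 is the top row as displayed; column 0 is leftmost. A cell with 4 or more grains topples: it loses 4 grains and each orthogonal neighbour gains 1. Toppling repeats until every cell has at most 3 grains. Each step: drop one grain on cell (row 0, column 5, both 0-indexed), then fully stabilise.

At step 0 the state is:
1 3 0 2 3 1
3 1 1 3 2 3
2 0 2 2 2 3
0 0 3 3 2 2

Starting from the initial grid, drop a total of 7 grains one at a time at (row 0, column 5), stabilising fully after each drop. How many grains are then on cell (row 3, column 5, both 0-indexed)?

0

k=0  1 3 0 2 3 1
3 1 1 3 2 3
2 0 2 2 2 3
0 0 3 3 2 2
k=1  1 3 0 2 3 2
3 1 1 3 2 3
2 0 2 2 2 3
0 0 3 3 2 2
k=2  1 3 0 2 3 3
3 1 1 3 2 3
2 0 2 2 2 3
0 0 3 3 2 2
k=3  1 3 1 0 2 2
3 1 3 2 2 2
2 1 0 2 2 2
0 1 1 2 1 0
k=4  1 3 1 0 2 3
3 1 3 2 2 2
2 1 0 2 2 2
0 1 1 2 1 0
k=5  1 3 1 0 3 0
3 1 3 2 2 3
2 1 0 2 2 2
0 1 1 2 1 0
k=6  1 3 1 0 3 1
3 1 3 2 2 3
2 1 0 2 2 2
0 1 1 2 1 0
k=7  1 3 1 0 3 2
3 1 3 2 2 3
2 1 0 2 2 2
0 1 1 2 1 0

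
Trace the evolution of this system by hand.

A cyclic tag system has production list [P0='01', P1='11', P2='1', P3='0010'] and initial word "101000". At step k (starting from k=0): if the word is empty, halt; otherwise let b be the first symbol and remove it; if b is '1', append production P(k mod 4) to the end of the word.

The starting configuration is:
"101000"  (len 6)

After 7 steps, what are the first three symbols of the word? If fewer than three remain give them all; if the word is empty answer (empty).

0) "101000"  (len 6)
1) "0100001"  (len 7)
2) "100001"  (len 6)
3) "000011"  (len 6)
4) "00011"  (len 5)
5) "0011"  (len 4)
6) "011"  (len 3)
7) "11"  (len 2)

11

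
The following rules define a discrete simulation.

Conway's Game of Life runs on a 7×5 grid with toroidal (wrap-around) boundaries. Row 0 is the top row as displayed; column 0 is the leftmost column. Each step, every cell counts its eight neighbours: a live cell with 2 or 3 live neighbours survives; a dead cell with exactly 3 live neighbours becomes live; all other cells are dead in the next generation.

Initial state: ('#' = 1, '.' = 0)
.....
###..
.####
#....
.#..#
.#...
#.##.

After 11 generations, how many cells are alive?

step 0: .....
###..
.####
#....
.#..#
.#...
#.##.
step 1: #..##
#...#
...##
.....
.#...
.#.##
.##..
step 2: ..##.
.....
#..##
.....
#.#..
.#.#.
.#...
step 3: ..#..
..#..
....#
##.#.
.##..
##...
.#.#.
step 4: .###.
...#.
#####
##.##
....#
#....
##...
step 5: ##.##
.....
.....
.....
.#.#.
##..#
#...#
step 6: .#.#.
#...#
.....
.....
.##.#
.###.
..#..
step 7: #####
#...#
.....
.....
##...
#....
.....
step 8: .###.
..#..
.....
.....
##...
##...
..##.
step 9: .#...
.###.
.....
.....
##...
#...#
#..##
step 10: .#...
.##..
..#..
.....
##..#
...#.
.#.#.
step 11: ##...
.##..
.##..
##...
#...#
.#.#.
.....

12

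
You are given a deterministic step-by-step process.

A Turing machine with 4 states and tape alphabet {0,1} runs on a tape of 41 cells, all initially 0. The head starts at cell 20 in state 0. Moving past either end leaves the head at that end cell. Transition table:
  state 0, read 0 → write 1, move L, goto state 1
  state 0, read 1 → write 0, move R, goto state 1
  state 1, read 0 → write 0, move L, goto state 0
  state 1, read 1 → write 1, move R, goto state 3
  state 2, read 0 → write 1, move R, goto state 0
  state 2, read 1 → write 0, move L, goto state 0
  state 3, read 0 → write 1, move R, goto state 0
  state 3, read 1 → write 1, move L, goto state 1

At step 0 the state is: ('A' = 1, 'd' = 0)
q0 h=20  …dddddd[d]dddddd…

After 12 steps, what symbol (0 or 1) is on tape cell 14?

t=0: q0 h=20  …dddddd[d]dddddd…
t=1: q1 h=19  …dddddd[d]Addddd…
t=2: q0 h=18  …dddddd[d]dAdddd…
t=3: q1 h=17  …dddddd[d]AdAddd…
t=4: q0 h=16  …dddddd[d]dAdAdd…
t=5: q1 h=15  …dddddd[d]AdAdAd…
t=6: q0 h=14  …dddddd[d]dAdAdA…
t=7: q1 h=13  …dddddd[d]AdAdAd…
t=8: q0 h=12  …dddddd[d]dAdAdA…
t=9: q1 h=11  …dddddd[d]AdAdAd…
t=10: q0 h=10  …dddddd[d]dAdAdA…
t=11: q1 h= 9  …dddddd[d]AdAdAd…
t=12: q0 h= 8  …dddddd[d]dAdAdA…

1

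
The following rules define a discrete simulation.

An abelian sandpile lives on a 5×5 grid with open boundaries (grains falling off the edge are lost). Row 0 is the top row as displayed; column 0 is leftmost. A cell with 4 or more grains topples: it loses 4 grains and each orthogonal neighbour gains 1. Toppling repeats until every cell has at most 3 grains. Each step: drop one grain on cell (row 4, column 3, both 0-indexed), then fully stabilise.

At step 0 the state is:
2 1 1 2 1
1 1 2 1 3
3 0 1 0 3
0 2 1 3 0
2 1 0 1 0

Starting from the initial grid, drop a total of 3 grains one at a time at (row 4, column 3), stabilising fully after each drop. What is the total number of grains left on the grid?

step 0: 2 1 1 2 1
1 1 2 1 3
3 0 1 0 3
0 2 1 3 0
2 1 0 1 0
step 1: 2 1 1 2 1
1 1 2 1 3
3 0 1 0 3
0 2 1 3 0
2 1 0 2 0
step 2: 2 1 1 2 1
1 1 2 1 3
3 0 1 0 3
0 2 1 3 0
2 1 0 3 0
step 3: 2 1 1 2 1
1 1 2 1 3
3 0 1 1 3
0 2 2 0 1
2 1 1 1 1

34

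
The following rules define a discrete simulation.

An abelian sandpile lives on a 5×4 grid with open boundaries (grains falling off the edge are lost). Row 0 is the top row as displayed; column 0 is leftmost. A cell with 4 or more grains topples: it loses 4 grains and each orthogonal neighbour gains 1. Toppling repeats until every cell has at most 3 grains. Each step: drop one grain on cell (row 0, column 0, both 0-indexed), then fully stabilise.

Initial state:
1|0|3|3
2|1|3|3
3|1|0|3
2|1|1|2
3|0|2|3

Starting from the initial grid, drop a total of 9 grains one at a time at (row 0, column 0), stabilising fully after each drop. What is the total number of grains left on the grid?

k=0  1|0|3|3
2|1|3|3
3|1|0|3
2|1|1|2
3|0|2|3
k=1  2|0|3|3
2|1|3|3
3|1|0|3
2|1|1|2
3|0|2|3
k=2  3|0|3|3
2|1|3|3
3|1|0|3
2|1|1|2
3|0|2|3
k=3  0|1|3|3
3|1|3|3
3|1|0|3
2|1|1|2
3|0|2|3
k=4  1|1|3|3
3|1|3|3
3|1|0|3
2|1|1|2
3|0|2|3
k=5  2|1|3|3
3|1|3|3
3|1|0|3
2|1|1|2
3|0|2|3
k=6  3|1|3|3
3|1|3|3
3|1|0|3
2|1|1|2
3|0|2|3
k=7  1|2|3|3
1|2|3|3
0|2|0|3
3|1|1|2
3|0|2|3
k=8  2|2|3|3
1|2|3|3
0|2|0|3
3|1|1|2
3|0|2|3
k=9  3|2|3|3
1|2|3|3
0|2|0|3
3|1|1|2
3|0|2|3

40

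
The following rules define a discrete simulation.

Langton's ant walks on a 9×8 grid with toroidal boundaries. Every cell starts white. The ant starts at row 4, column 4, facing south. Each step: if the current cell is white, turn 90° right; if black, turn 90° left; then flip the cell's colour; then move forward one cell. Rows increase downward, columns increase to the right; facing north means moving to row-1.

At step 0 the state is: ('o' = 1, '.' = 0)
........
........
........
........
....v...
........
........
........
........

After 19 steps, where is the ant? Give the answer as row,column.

3,6

step 0: ........
........
........
........
....v...
........
........
........
........
step 1: ........
........
........
........
...<o...
........
........
........
........
step 2: ........
........
........
...^....
...oo...
........
........
........
........
step 3: ........
........
........
...o>...
...oo...
........
........
........
........
step 4: ........
........
........
...oo...
...ov...
........
........
........
........
step 5: ........
........
........
...oo...
...o.>..
........
........
........
........
step 6: ........
........
........
...oo...
...o.o..
.....v..
........
........
........
step 7: ........
........
........
...oo...
...o.o..
....<o..
........
........
........
step 8: ........
........
........
...oo...
...o^o..
....oo..
........
........
........
step 9: ........
........
........
...oo...
...oo>..
....oo..
........
........
........
step 10: ........
........
........
...oo^..
...oo...
....oo..
........
........
........
step 11: ........
........
........
...ooo>.
...oo...
....oo..
........
........
........
step 12: ........
........
........
...oooo.
...oo.v.
....oo..
........
........
........
step 13: ........
........
........
...oooo.
...oo<o.
....oo..
........
........
........
step 14: ........
........
........
...oo^o.
...oooo.
....oo..
........
........
........
step 15: ........
........
........
...o<.o.
...oooo.
....oo..
........
........
........
step 16: ........
........
........
...o..o.
...ovoo.
....oo..
........
........
........
step 17: ........
........
........
...o..o.
...o.>o.
....oo..
........
........
........
step 18: ........
........
........
...o.^o.
...o..o.
....oo..
........
........
........
step 19: ........
........
........
...o.o>.
...o..o.
....oo..
........
........
........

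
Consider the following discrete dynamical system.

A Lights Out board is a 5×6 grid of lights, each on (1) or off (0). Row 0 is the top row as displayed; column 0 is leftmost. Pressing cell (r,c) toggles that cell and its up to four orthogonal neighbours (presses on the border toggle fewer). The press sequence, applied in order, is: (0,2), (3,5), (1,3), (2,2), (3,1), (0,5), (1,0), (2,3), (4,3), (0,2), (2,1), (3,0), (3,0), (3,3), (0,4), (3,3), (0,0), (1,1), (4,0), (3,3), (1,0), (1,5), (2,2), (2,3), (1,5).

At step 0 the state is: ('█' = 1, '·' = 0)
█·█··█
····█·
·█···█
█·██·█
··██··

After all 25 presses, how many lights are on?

14

t=0: █·█··█
····█·
·█···█
█·██·█
··██··
t=1: ██·█·█
··█·█·
·█···█
█·██·█
··██··
t=2: ██·█·█
··█·█·
·█····
█·███·
··██·█
t=3: ██···█
···█··
·█·█··
█·███·
··██·█
t=4: ██···█
··██··
··█···
█··██·
··██·█
t=5: ██···█
··██··
·██···
·████·
·███·█
t=6: ██··█·
··██·█
·██···
·████·
·███·█
t=7: ·█··█·
████·█
███···
·████·
·███·█
t=8: ·█··█·
███··█
██·██·
·██·█·
·███·█
t=9: ·█··█·
███··█
██·██·
·████·
·█··██
t=10: ··███·
██···█
██·██·
·████·
·█··██
t=11: ··███·
█····█
··███·
··███·
·█··██
t=12: ··███·
█····█
█·███·
█████·
██··██
t=13: ··███·
█····█
··███·
··███·
·█··██
t=14: ··███·
█····█
··█·█·
······
·█·███
t=15: ··█··█
█···██
··█·█·
······
·█·███
t=16: ··█··█
█···██
··███·
··███·
·█··██
t=17: ███··█
····██
··███·
··███·
·█··██
t=18: █·█··█
███·██
·████·
··███·
·█··██
t=19: █·█··█
███·██
·████·
█·███·
█···██
t=20: █·█··█
███·██
·██·█·
█·····
█··███
t=21: ··█··█
··█·██
███·█·
█·····
█··███
t=22: ··█···
··█···
███·██
█·····
█··███
t=23: ··█···
······
█··███
█·█···
█··███
t=24: ··█···
···█··
█·█··█
█·██··
█··███
t=25: ··█··█
···███
█·█···
█·██··
█··███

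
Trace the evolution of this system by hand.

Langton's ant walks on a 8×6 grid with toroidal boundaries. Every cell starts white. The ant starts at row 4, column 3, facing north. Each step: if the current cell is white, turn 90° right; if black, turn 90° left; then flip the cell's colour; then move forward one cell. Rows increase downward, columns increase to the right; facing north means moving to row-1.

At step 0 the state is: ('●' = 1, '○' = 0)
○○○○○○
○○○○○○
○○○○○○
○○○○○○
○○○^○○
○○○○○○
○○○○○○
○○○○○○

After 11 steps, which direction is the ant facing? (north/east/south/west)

west

gen 0: ○○○○○○
○○○○○○
○○○○○○
○○○○○○
○○○^○○
○○○○○○
○○○○○○
○○○○○○
gen 1: ○○○○○○
○○○○○○
○○○○○○
○○○○○○
○○○●>○
○○○○○○
○○○○○○
○○○○○○
gen 2: ○○○○○○
○○○○○○
○○○○○○
○○○○○○
○○○●●○
○○○○v○
○○○○○○
○○○○○○
gen 3: ○○○○○○
○○○○○○
○○○○○○
○○○○○○
○○○●●○
○○○<●○
○○○○○○
○○○○○○
gen 4: ○○○○○○
○○○○○○
○○○○○○
○○○○○○
○○○^●○
○○○●●○
○○○○○○
○○○○○○
gen 5: ○○○○○○
○○○○○○
○○○○○○
○○○○○○
○○<○●○
○○○●●○
○○○○○○
○○○○○○
gen 6: ○○○○○○
○○○○○○
○○○○○○
○○^○○○
○○●○●○
○○○●●○
○○○○○○
○○○○○○
gen 7: ○○○○○○
○○○○○○
○○○○○○
○○●>○○
○○●○●○
○○○●●○
○○○○○○
○○○○○○
gen 8: ○○○○○○
○○○○○○
○○○○○○
○○●●○○
○○●v●○
○○○●●○
○○○○○○
○○○○○○
gen 9: ○○○○○○
○○○○○○
○○○○○○
○○●●○○
○○<●●○
○○○●●○
○○○○○○
○○○○○○
gen 10: ○○○○○○
○○○○○○
○○○○○○
○○●●○○
○○○●●○
○○v●●○
○○○○○○
○○○○○○
gen 11: ○○○○○○
○○○○○○
○○○○○○
○○●●○○
○○○●●○
○<●●●○
○○○○○○
○○○○○○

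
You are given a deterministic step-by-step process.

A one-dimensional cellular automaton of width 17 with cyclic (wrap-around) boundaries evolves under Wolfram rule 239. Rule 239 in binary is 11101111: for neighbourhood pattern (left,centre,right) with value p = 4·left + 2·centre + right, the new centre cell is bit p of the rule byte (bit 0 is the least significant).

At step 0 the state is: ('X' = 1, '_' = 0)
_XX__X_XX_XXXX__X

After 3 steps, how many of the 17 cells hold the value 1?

[0] _XX__X_XX_XXXX__X
[1] XXX_XXXXXXXXXX_XX
[2] XXXXXXXXXXXXXXXXX
[3] XXXXXXXXXXXXXXXXX

17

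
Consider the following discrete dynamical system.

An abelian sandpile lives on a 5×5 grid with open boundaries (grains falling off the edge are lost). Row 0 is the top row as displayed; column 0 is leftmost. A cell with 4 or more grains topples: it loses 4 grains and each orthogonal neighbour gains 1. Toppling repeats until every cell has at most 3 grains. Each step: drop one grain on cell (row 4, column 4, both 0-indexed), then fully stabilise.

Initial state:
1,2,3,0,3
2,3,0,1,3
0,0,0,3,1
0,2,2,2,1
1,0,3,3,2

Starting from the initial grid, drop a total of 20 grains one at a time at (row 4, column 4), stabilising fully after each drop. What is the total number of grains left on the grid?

[0] 1,2,3,0,3
2,3,0,1,3
0,0,0,3,1
0,2,2,2,1
1,0,3,3,2
[1] 1,2,3,0,3
2,3,0,1,3
0,0,0,3,1
0,2,2,2,1
1,0,3,3,3
[2] 1,2,3,0,3
2,3,0,1,3
0,0,0,3,1
0,2,3,3,2
1,1,0,1,1
[3] 1,2,3,0,3
2,3,0,1,3
0,0,0,3,1
0,2,3,3,2
1,1,0,1,2
[4] 1,2,3,0,3
2,3,0,1,3
0,0,0,3,1
0,2,3,3,2
1,1,0,1,3
[5] 1,2,3,0,3
2,3,0,1,3
0,0,0,3,1
0,2,3,3,3
1,1,0,2,0
[6] 1,2,3,0,3
2,3,0,1,3
0,0,0,3,1
0,2,3,3,3
1,1,0,2,1
[7] 1,2,3,0,3
2,3,0,1,3
0,0,0,3,1
0,2,3,3,3
1,1,0,2,2
[8] 1,2,3,0,3
2,3,0,1,3
0,0,0,3,1
0,2,3,3,3
1,1,0,2,3
[9] 1,2,3,0,3
2,3,0,2,3
0,0,2,0,3
0,3,0,3,1
1,1,2,0,2
[10] 1,2,3,0,3
2,3,0,2,3
0,0,2,0,3
0,3,0,3,1
1,1,2,0,3
[11] 1,2,3,0,3
2,3,0,2,3
0,0,2,0,3
0,3,0,3,2
1,1,2,1,0
[12] 1,2,3,0,3
2,3,0,2,3
0,0,2,0,3
0,3,0,3,2
1,1,2,1,1
[13] 1,2,3,0,3
2,3,0,2,3
0,0,2,0,3
0,3,0,3,2
1,1,2,1,2
[14] 1,2,3,0,3
2,3,0,2,3
0,0,2,0,3
0,3,0,3,2
1,1,2,1,3
[15] 1,2,3,0,3
2,3,0,2,3
0,0,2,0,3
0,3,0,3,3
1,1,2,2,0
[16] 1,2,3,0,3
2,3,0,2,3
0,0,2,0,3
0,3,0,3,3
1,1,2,2,1
[17] 1,2,3,0,3
2,3,0,2,3
0,0,2,0,3
0,3,0,3,3
1,1,2,2,2
[18] 1,2,3,0,3
2,3,0,2,3
0,0,2,0,3
0,3,0,3,3
1,1,2,2,3
[19] 1,2,3,1,0
2,3,0,3,1
0,0,2,2,1
0,3,1,1,2
1,1,3,0,2
[20] 1,2,3,1,0
2,3,0,3,1
0,0,2,2,1
0,3,1,1,2
1,1,3,0,3

36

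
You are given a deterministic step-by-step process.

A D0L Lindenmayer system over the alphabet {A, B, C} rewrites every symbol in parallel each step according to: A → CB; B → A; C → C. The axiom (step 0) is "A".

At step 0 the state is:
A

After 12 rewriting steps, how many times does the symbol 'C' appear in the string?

6

[0] A
[1] CB
[2] CA
[3] CCB
[4] CCA
[5] CCCB
[6] CCCA
[7] CCCCB
[8] CCCCA
[9] CCCCCB
[10] CCCCCA
[11] CCCCCCB
[12] CCCCCCA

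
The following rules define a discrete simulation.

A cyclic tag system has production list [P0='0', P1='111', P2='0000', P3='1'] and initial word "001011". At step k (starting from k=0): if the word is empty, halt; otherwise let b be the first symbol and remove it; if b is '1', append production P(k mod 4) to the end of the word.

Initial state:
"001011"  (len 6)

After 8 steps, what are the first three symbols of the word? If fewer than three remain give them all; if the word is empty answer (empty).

gen 0: "001011"  (len 6)
gen 1: "01011"  (len 5)
gen 2: "1011"  (len 4)
gen 3: "0110000"  (len 7)
gen 4: "110000"  (len 6)
gen 5: "100000"  (len 6)
gen 6: "00000111"  (len 8)
gen 7: "0000111"  (len 7)
gen 8: "000111"  (len 6)

000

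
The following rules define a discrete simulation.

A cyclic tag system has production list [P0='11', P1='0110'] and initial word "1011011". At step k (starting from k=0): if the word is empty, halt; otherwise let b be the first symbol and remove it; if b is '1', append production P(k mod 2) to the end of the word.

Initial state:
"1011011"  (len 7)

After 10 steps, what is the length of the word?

step 0: "1011011"  (len 7)
step 1: "01101111"  (len 8)
step 2: "1101111"  (len 7)
step 3: "10111111"  (len 8)
step 4: "01111110110"  (len 11)
step 5: "1111110110"  (len 10)
step 6: "1111101100110"  (len 13)
step 7: "11110110011011"  (len 14)
step 8: "11101100110110110"  (len 17)
step 9: "110110011011011011"  (len 18)
step 10: "101100110110110110110"  (len 21)

21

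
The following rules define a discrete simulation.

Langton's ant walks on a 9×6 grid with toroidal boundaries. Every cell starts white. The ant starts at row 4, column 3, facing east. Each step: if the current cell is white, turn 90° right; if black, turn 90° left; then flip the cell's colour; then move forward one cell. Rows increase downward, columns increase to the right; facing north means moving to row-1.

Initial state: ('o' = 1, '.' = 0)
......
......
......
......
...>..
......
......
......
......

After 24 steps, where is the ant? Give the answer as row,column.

gen 0: ......
......
......
......
...>..
......
......
......
......
gen 1: ......
......
......
......
...o..
...v..
......
......
......
gen 2: ......
......
......
......
...o..
..<o..
......
......
......
gen 3: ......
......
......
......
..^o..
..oo..
......
......
......
gen 4: ......
......
......
......
..o>..
..oo..
......
......
......
gen 5: ......
......
......
...^..
..o...
..oo..
......
......
......
gen 6: ......
......
......
...o>.
..o...
..oo..
......
......
......
gen 7: ......
......
......
...oo.
..o.v.
..oo..
......
......
......
gen 8: ......
......
......
...oo.
..o<o.
..oo..
......
......
......
gen 9: ......
......
......
...^o.
..ooo.
..oo..
......
......
......
gen 10: ......
......
......
..<.o.
..ooo.
..oo..
......
......
......
gen 11: ......
......
..^...
..o.o.
..ooo.
..oo..
......
......
......
gen 12: ......
......
..o>..
..o.o.
..ooo.
..oo..
......
......
......
gen 13: ......
......
..oo..
..ovo.
..ooo.
..oo..
......
......
......
gen 14: ......
......
..oo..
..<oo.
..ooo.
..oo..
......
......
......
gen 15: ......
......
..oo..
...oo.
..voo.
..oo..
......
......
......
gen 16: ......
......
..oo..
...oo.
...>o.
..oo..
......
......
......
gen 17: ......
......
..oo..
...^o.
....o.
..oo..
......
......
......
gen 18: ......
......
..oo..
..<.o.
....o.
..oo..
......
......
......
gen 19: ......
......
..^o..
..o.o.
....o.
..oo..
......
......
......
gen 20: ......
......
.<.o..
..o.o.
....o.
..oo..
......
......
......
gen 21: ......
.^....
.o.o..
..o.o.
....o.
..oo..
......
......
......
gen 22: ......
.o>...
.o.o..
..o.o.
....o.
..oo..
......
......
......
gen 23: ......
.oo...
.ovo..
..o.o.
....o.
..oo..
......
......
......
gen 24: ......
.oo...
.<oo..
..o.o.
....o.
..oo..
......
......
......

2,1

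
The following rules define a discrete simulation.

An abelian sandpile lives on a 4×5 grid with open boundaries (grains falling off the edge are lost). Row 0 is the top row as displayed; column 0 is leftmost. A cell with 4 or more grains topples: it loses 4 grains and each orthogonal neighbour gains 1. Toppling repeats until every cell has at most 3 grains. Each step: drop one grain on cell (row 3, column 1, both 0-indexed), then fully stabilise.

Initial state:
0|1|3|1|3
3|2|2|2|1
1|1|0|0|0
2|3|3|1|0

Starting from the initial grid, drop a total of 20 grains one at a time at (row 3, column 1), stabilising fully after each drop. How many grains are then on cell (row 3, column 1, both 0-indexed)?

gen 0: 0|1|3|1|3
3|2|2|2|1
1|1|0|0|0
2|3|3|1|0
gen 1: 0|1|3|1|3
3|2|2|2|1
1|2|1|0|0
3|1|0|2|0
gen 2: 0|1|3|1|3
3|2|2|2|1
1|2|1|0|0
3|2|0|2|0
gen 3: 0|1|3|1|3
3|2|2|2|1
1|2|1|0|0
3|3|0|2|0
gen 4: 0|1|3|1|3
3|2|2|2|1
2|3|1|0|0
0|1|1|2|0
gen 5: 0|1|3|1|3
3|2|2|2|1
2|3|1|0|0
0|2|1|2|0
gen 6: 0|1|3|1|3
3|2|2|2|1
2|3|1|0|0
0|3|1|2|0
gen 7: 0|1|3|1|3
3|3|2|2|1
3|0|2|0|0
1|1|2|2|0
gen 8: 0|1|3|1|3
3|3|2|2|1
3|0|2|0|0
1|2|2|2|0
gen 9: 0|1|3|1|3
3|3|2|2|1
3|0|2|0|0
1|3|2|2|0
gen 10: 0|1|3|1|3
3|3|2|2|1
3|1|2|0|0
2|0|3|2|0
gen 11: 0|1|3|1|3
3|3|2|2|1
3|1|2|0|0
2|1|3|2|0
gen 12: 0|1|3|1|3
3|3|2|2|1
3|1|2|0|0
2|2|3|2|0
gen 13: 0|1|3|1|3
3|3|2|2|1
3|1|2|0|0
2|3|3|2|0
gen 14: 0|1|3|1|3
3|3|2|2|1
3|2|3|0|0
3|1|0|3|0
gen 15: 0|1|3|1|3
3|3|2|2|1
3|2|3|0|0
3|2|0|3|0
gen 16: 0|1|3|1|3
3|3|2|2|1
3|2|3|0|0
3|3|0|3|0
gen 17: 1|3|0|2|3
1|2|1|3|1
2|2|1|1|0
1|2|2|3|0
gen 18: 1|3|0|2|3
1|2|1|3|1
2|2|1|1|0
1|3|2|3|0
gen 19: 1|3|0|2|3
1|2|1|3|1
2|3|1|1|0
2|0|3|3|0
gen 20: 1|3|0|2|3
1|2|1|3|1
2|3|1|1|0
2|1|3|3|0

1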